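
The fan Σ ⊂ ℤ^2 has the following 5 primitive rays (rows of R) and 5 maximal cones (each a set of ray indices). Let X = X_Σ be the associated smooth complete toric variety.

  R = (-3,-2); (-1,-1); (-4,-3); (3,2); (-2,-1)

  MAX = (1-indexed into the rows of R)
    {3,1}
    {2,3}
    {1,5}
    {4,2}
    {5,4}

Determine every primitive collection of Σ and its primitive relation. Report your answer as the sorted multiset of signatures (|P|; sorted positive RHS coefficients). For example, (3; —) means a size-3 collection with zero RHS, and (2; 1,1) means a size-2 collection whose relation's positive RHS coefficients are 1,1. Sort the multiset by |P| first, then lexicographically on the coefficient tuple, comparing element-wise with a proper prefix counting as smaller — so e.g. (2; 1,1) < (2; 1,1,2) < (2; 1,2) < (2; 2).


|primitive collections| = 5. Relations:

  P={1,4}:  v_{1} + v_{4} = 0  ⟹  sig = (2; —)
  P={1,2}:  v_{1} + v_{2} = v_{3}  ⟹  sig = (2; 1)
  P={2,5}:  v_{2} + v_{5} = v_{1}  ⟹  sig = (2; 1)
  P={3,4}:  v_{3} + v_{4} = v_{2}  ⟹  sig = (2; 1)
  P={3,5}:  v_{3} + v_{5} = 2·v_{1}  ⟹  sig = (2; 2)

Signatures (|P|; sorted positive RHS coefficients), sorted:
    |P|=2: 5 collections, coeffs (), (1), (1), (1), (2)


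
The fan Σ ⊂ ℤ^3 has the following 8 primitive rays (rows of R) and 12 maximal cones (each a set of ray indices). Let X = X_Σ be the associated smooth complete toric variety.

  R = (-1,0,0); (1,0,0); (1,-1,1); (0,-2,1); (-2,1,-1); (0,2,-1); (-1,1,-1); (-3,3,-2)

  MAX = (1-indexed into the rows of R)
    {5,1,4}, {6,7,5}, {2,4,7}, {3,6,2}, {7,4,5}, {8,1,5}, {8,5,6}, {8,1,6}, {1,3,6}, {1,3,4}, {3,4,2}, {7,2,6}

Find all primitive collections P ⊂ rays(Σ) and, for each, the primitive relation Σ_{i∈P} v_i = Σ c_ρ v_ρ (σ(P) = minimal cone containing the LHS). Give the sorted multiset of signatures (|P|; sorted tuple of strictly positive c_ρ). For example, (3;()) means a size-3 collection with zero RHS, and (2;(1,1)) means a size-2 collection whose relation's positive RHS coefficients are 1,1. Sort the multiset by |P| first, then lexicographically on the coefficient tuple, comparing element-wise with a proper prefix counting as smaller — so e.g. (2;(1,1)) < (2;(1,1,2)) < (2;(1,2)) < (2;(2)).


|primitive collections| = 11. Relations:

  {1,2}:  v_{1} + v_{2} = 0  ⟹  sig = (2;())
  {3,7}:  v_{3} + v_{7} = 0  ⟹  sig = (2;())
  {4,6}:  v_{4} + v_{6} = 0  ⟹  sig = (2;())
  {1,7}:  v_{1} + v_{7} = v_{5}  ⟹  sig = (2;(1))
  {2,5}:  v_{2} + v_{5} = v_{7}  ⟹  sig = (2;(1))
  {3,5}:  v_{3} + v_{5} = v_{1}  ⟹  sig = (2;(1))
  {2,8}:  v_{2} + v_{8} = v_{5} + v_{6}  ⟹  sig = (2;(1,1))
  {4,8}:  v_{4} + v_{8} = v_{1} + v_{5}  ⟹  sig = (2;(1,1))
  {3,8}:  v_{3} + v_{8} = 2·v_{1} + v_{6}  ⟹  sig = (2;(1,2))
  {7,8}:  v_{7} + v_{8} = 2·v_{5} + v_{6}  ⟹  sig = (2;(1,2))
  {1,5,6}:  v_{1} + v_{5} + v_{6} = v_{8}  ⟹  sig = (3;(1))

so the primitive-relation signature multiset is
[(2;()), (2;()), (2;()), (2;(1)), (2;(1)), (2;(1)), (2;(1,1)), (2;(1,1)), (2;(1,2)), (2;(1,2)), (3;(1))]


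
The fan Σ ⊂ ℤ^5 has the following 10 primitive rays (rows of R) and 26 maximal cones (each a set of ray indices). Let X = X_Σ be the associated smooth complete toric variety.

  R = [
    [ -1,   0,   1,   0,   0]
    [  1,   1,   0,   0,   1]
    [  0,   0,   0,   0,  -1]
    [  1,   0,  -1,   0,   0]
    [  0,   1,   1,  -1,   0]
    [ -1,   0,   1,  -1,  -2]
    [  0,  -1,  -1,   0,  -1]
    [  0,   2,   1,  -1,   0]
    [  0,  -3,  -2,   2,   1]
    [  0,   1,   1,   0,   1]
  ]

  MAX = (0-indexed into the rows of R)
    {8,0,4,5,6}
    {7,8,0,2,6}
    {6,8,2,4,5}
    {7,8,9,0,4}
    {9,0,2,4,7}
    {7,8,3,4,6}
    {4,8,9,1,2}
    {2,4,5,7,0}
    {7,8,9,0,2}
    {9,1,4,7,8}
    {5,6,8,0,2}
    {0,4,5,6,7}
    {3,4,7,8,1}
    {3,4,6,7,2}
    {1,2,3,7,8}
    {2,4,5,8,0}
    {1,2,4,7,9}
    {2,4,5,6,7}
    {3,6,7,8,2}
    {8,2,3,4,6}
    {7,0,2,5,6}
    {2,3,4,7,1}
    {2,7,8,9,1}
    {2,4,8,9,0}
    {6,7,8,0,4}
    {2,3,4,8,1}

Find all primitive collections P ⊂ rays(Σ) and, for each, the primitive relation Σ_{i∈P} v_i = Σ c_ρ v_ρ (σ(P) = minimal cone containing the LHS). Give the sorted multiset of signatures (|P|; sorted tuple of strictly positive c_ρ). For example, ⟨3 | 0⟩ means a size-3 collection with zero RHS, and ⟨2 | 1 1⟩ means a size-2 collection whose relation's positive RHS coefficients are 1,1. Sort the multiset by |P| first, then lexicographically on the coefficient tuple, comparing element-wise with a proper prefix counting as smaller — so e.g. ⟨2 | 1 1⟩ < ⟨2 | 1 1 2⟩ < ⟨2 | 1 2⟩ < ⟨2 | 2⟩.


|primitive collections| = 11. Relations:

  {0,3}:  v_{0} + v_{3} = 0  ⟹  sig = ⟨2 | 0⟩
  {6,9}:  v_{6} + v_{9} = 0  ⟹  sig = ⟨2 | 0⟩
  {0,1}:  v_{0} + v_{1} = v_{9}  ⟹  sig = ⟨2 | 1⟩
  {1,6}:  v_{1} + v_{6} = v_{3}  ⟹  sig = ⟨2 | 1⟩
  {3,9}:  v_{3} + v_{9} = v_{1}  ⟹  sig = ⟨2 | 1⟩
  {1,5}:  v_{1} + v_{5} = v_{2} + v_{4}  ⟹  sig = ⟨2 | 1 1⟩
  {3,5}:  v_{3} + v_{5} = v_{2} + v_{4} + v_{6}  ⟹  sig = ⟨2 | 1 1 1⟩
  {5,9}:  v_{5} + v_{9} = v_{0} + v_{2} + v_{4}  ⟹  sig = ⟨2 | 1 1 1⟩
  {5,7,8}:  v_{5} + v_{7} + v_{8} = v_{0} + v_{6}  ⟹  sig = ⟨3 | 1 1⟩
  {2,4,7,8}:  v_{2} + v_{4} + v_{7} + v_{8} = 0  ⟹  sig = ⟨4 | 0⟩
  {0,2,4,6}:  v_{0} + v_{2} + v_{4} + v_{6} = v_{5}  ⟹  sig = ⟨4 | 1⟩

Signatures (|P|; sorted positive RHS coefficients), sorted:
{ ⟨2 | 0⟩ ×2,  ⟨2 | 1⟩ ×3,  ⟨2 | 1 1⟩,  ⟨2 | 1 1 1⟩ ×2,  ⟨3 | 1 1⟩,  ⟨4 | 0⟩,  ⟨4 | 1⟩ }


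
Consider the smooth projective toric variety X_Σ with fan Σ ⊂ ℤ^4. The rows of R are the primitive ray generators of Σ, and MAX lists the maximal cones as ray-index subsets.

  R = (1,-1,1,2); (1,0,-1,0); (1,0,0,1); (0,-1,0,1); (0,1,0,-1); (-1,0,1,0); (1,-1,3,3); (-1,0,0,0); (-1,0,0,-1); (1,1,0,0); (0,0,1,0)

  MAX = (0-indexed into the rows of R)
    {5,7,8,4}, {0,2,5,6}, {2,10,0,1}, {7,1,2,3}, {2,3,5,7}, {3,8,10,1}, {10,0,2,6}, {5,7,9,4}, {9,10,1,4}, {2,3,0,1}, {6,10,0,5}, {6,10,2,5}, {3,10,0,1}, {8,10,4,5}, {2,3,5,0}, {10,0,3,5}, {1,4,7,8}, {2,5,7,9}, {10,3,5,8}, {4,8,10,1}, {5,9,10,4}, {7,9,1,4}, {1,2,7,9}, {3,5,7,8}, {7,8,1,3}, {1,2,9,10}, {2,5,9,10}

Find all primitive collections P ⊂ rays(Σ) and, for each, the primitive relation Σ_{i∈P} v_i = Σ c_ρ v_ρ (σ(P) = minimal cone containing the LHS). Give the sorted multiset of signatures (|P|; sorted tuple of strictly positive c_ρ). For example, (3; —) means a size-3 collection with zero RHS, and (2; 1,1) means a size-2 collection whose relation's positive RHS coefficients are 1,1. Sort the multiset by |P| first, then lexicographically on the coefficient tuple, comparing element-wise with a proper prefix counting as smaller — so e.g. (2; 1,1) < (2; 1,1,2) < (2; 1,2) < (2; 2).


Minimal non-faces — 19 found among 11 rays, 27 max cones:

  P={1,5}:  v_{1} + v_{5} = 0 — sig = (2; —)
  P={2,8}:  v_{2} + v_{8} = 0 — sig = (2; —)
  P={3,4}:  v_{3} + v_{4} = 0 — sig = (2; —)
  P={2,4}:  v_{2} + v_{4} = v_{9} — sig = (2; 1)
  P={3,9}:  v_{3} + v_{9} = v_{2} — sig = (2; 1)
  P={7,10}:  v_{7} + v_{10} = v_{5} — sig = (2; 1)
  P={8,9}:  v_{8} + v_{9} = v_{4} — sig = (2; 1)
  P={0,4}:  v_{0} + v_{4} = v_{2} + v_{10} — sig = (2; 1,1)
  P={0,8}:  v_{0} + v_{8} = v_{3} + v_{10} — sig = (2; 1,1)
  P={0,7}:  v_{0} + v_{7} = v_{2} + v_{3} + v_{5} — sig = (2; 1,1,1)
  P={1,6}:  v_{1} + v_{6} = v_{0} + v_{2} + v_{10} — sig = (2; 1,1,1)
  P={6,8}:  v_{6} + v_{8} = v_{0} + v_{5} + v_{10} — sig = (2; 1,1,1)
  P={6,7}:  v_{6} + v_{7} = v_{0} + v_{2} + 2·v_{5} — sig = (2; 1,1,2)
  P={0,9}:  v_{0} + v_{9} = 2·v_{2} + v_{10} — sig = (2; 1,2)
  P={3,6}:  v_{3} + v_{6} = 2·v_{0} + v_{5} — sig = (2; 1,2)
  P={4,6}:  v_{4} + v_{6} = 2·v_{2} + v_{5} + 2·v_{10} — sig = (2; 1,2,2)
  P={6,9}:  v_{6} + v_{9} = 3·v_{2} + v_{5} + 2·v_{10} — sig = (2; 1,2,3)
  P={2,3,10}:  v_{2} + v_{3} + v_{10} = v_{0} — sig = (3; 1)
  P={0,2,5,10}:  v_{0} + v_{2} + v_{5} + v_{10} = v_{6} — sig = (4; 1)

Hence PRS(X_Σ) =
    |P|=2: 17 collections, coeffs (), (), (), (1), (1), (1), (1), (1,1), (1,1), (1,1,1), (1,1,1), (1,1,1), (1,1,2), (1,2), (1,2), (1,2,2), (1,2,3)
    |P|=3: 1 collection, coeffs (1)
    |P|=4: 1 collection, coeffs (1)


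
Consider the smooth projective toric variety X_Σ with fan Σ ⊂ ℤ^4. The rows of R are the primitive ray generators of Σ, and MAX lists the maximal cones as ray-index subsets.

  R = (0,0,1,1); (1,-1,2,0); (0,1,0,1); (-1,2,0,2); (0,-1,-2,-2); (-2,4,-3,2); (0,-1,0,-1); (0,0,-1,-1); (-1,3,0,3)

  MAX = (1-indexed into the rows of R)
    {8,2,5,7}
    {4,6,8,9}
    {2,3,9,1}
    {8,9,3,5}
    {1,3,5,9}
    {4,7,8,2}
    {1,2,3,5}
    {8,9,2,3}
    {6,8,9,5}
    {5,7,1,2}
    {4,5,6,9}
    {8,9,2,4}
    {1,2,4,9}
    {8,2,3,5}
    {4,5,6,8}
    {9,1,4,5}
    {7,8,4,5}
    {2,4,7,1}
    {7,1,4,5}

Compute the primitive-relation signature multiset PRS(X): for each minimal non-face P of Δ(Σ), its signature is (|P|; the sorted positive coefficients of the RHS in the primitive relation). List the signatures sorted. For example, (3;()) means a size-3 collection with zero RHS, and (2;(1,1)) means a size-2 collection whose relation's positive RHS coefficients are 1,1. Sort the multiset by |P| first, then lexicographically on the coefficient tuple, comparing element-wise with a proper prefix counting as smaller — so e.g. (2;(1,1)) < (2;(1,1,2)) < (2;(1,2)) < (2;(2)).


|primitive collections| = 11. Relations:

  {1,8}:  v_{1} + v_{8} = 0 ; sig = (2;())
  {3,7}:  v_{3} + v_{7} = 0 ; sig = (2;())
  {3,4}:  v_{3} + v_{4} = v_{9} ; sig = (2;(1))
  {7,9}:  v_{7} + v_{9} = v_{4} ; sig = (2;(1))
  {2,6}:  v_{2} + v_{6} = v_{8} + v_{9} ; sig = (2;(1,1))
  {1,6}:  v_{1} + v_{6} = v_{4} + v_{5} + v_{9} ; sig = (2;(1,1,1))
  {3,6}:  v_{3} + v_{6} = v_{5} + v_{8} + 2·v_{9} ; sig = (2;(1,1,2))
  {6,7}:  v_{6} + v_{7} = 2·v_{4} + v_{5} + v_{8} ; sig = (2;(1,1,2))
  {2,4,5}:  v_{2} + v_{4} + v_{5} = 0 ; sig = (3;())
  {2,5,9}:  v_{2} + v_{5} + v_{9} = v_{3} ; sig = (3;(1))
  {4,5,8,9}:  v_{4} + v_{5} + v_{8} + v_{9} = v_{6} ; sig = (4;(1))

Hence PRS(X_Σ) =
[(2;()), (2;()), (2;(1)), (2;(1)), (2;(1,1)), (2;(1,1,1)), (2;(1,1,2)), (2;(1,1,2)), (3;()), (3;(1)), (4;(1))]


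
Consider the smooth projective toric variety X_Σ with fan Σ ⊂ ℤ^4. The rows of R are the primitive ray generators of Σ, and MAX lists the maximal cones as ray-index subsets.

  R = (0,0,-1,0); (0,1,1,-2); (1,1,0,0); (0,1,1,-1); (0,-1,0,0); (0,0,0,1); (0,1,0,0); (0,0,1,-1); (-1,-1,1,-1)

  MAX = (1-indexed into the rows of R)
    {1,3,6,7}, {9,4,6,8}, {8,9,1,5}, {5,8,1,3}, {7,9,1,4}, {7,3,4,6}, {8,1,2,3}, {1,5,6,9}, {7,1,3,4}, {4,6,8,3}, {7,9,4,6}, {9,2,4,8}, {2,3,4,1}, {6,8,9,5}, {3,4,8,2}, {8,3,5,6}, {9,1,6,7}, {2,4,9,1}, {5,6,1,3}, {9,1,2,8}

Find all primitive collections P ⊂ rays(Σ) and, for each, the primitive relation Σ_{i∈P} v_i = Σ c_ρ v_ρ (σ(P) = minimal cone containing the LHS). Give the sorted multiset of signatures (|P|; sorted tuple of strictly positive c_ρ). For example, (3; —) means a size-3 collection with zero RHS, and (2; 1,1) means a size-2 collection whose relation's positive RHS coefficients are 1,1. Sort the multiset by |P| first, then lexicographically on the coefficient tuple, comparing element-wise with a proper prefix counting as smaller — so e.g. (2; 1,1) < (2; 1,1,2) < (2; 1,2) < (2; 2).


10 minimal non-faces of Δ(Σ) (on 9 rays):

  P={5,7}:  v_{5} + v_{7} = 0  so sig = (2; —)
  P={2,6}:  v_{2} + v_{6} = v_{4}  so sig = (2; 1)
  P={3,9}:  v_{3} + v_{9} = v_{8}  so sig = (2; 1)
  P={4,5}:  v_{4} + v_{5} = v_{8}  so sig = (2; 1)
  P={7,8}:  v_{7} + v_{8} = v_{4}  so sig = (2; 1)
  P={2,5}:  v_{2} + v_{5} = v_{1} + 2·v_{8}  so sig = (2; 1,2)
  P={2,7}:  v_{2} + v_{7} = v_{1} + 2·v_{4}  so sig = (2; 1,2)
  P={1,6,8}:  v_{1} + v_{6} + v_{8} = 0  so sig = (3; —)
  P={1,4,6}:  v_{1} + v_{4} + v_{6} = v_{7}  so sig = (3; 1)
  P={1,4,8}:  v_{1} + v_{4} + v_{8} = v_{2}  so sig = (3; 1)

Hence PRS(X_Σ) =
[(2; —), (2; 1), (2; 1), (2; 1), (2; 1), (2; 1,2), (2; 1,2), (3; —), (3; 1), (3; 1)]


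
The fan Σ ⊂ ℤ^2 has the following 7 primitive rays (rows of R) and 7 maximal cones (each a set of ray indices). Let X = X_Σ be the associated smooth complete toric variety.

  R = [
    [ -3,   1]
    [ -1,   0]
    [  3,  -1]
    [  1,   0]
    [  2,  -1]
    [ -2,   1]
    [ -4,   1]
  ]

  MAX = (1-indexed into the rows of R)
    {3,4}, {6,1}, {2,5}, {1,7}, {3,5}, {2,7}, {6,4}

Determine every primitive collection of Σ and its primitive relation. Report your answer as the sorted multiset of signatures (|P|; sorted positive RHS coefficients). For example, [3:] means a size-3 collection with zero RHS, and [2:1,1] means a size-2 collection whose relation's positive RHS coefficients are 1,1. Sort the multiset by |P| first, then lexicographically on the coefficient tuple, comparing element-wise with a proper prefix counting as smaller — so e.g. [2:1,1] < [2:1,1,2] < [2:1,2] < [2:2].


Σ has 14 primitive collections:

  P={1,3}:  v_{1} + v_{3} = 0  →  sig = [2:]
  P={2,4}:  v_{2} + v_{4} = 0  →  sig = [2:]
  P={5,6}:  v_{5} + v_{6} = 0  →  sig = [2:]
  P={1,2}:  v_{1} + v_{2} = v_{7}  →  sig = [2:1]
  P={1,4}:  v_{1} + v_{4} = v_{6}  →  sig = [2:1]
  P={1,5}:  v_{1} + v_{5} = v_{2}  →  sig = [2:1]
  P={2,3}:  v_{2} + v_{3} = v_{5}  →  sig = [2:1]
  P={2,6}:  v_{2} + v_{6} = v_{1}  →  sig = [2:1]
  P={3,6}:  v_{3} + v_{6} = v_{4}  →  sig = [2:1]
  P={3,7}:  v_{3} + v_{7} = v_{2}  →  sig = [2:1]
  P={4,5}:  v_{4} + v_{5} = v_{3}  →  sig = [2:1]
  P={4,7}:  v_{4} + v_{7} = v_{1}  →  sig = [2:1]
  P={5,7}:  v_{5} + v_{7} = 2·v_{2}  →  sig = [2:2]
  P={6,7}:  v_{6} + v_{7} = 2·v_{1}  →  sig = [2:2]

so the primitive-relation signature multiset is
[[2:], [2:], [2:], [2:1], [2:1], [2:1], [2:1], [2:1], [2:1], [2:1], [2:1], [2:1], [2:2], [2:2]]


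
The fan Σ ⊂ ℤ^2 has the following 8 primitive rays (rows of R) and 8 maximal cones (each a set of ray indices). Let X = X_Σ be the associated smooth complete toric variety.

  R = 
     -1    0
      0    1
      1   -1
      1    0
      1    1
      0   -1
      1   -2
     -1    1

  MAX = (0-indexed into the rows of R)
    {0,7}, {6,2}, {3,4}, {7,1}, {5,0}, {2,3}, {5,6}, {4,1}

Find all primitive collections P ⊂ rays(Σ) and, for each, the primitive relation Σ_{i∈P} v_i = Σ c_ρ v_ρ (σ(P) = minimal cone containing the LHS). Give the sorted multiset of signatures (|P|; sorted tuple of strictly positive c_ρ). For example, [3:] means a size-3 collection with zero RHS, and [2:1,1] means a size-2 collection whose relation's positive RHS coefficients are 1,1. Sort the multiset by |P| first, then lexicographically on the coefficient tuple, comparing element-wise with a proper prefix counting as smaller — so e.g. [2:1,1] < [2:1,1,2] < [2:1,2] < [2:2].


Σ has 20 primitive collections:

  P = {0,3}:  v_{0} + v_{3} = 0  ⟹  sig = [2:]
  P = {1,5}:  v_{1} + v_{5} = 0  ⟹  sig = [2:]
  P = {2,7}:  v_{2} + v_{7} = 0  ⟹  sig = [2:]
  P = {0,1}:  v_{0} + v_{1} = v_{7}  ⟹  sig = [2:1]
  P = {0,2}:  v_{0} + v_{2} = v_{5}  ⟹  sig = [2:1]
  P = {0,4}:  v_{0} + v_{4} = v_{1}  ⟹  sig = [2:1]
  P = {1,2}:  v_{1} + v_{2} = v_{3}  ⟹  sig = [2:1]
  P = {1,3}:  v_{1} + v_{3} = v_{4}  ⟹  sig = [2:1]
  P = {1,6}:  v_{1} + v_{6} = v_{2}  ⟹  sig = [2:1]
  P = {2,5}:  v_{2} + v_{5} = v_{6}  ⟹  sig = [2:1]
  P = {3,5}:  v_{3} + v_{5} = v_{2}  ⟹  sig = [2:1]
  P = {3,7}:  v_{3} + v_{7} = v_{1}  ⟹  sig = [2:1]
  P = {4,5}:  v_{4} + v_{5} = v_{3}  ⟹  sig = [2:1]
  P = {5,7}:  v_{5} + v_{7} = v_{0}  ⟹  sig = [2:1]
  P = {6,7}:  v_{6} + v_{7} = v_{5}  ⟹  sig = [2:1]
  P = {4,6}:  v_{4} + v_{6} = v_{2} + v_{3}  ⟹  sig = [2:1,1]
  P = {0,6}:  v_{0} + v_{6} = 2·v_{5}  ⟹  sig = [2:2]
  P = {2,4}:  v_{2} + v_{4} = 2·v_{3}  ⟹  sig = [2:2]
  P = {3,6}:  v_{3} + v_{6} = 2·v_{2}  ⟹  sig = [2:2]
  P = {4,7}:  v_{4} + v_{7} = 2·v_{1}  ⟹  sig = [2:2]

Signatures (|P|; sorted positive RHS coefficients), sorted:
[[2:], [2:], [2:], [2:1], [2:1], [2:1], [2:1], [2:1], [2:1], [2:1], [2:1], [2:1], [2:1], [2:1], [2:1], [2:1,1], [2:2], [2:2], [2:2], [2:2]]


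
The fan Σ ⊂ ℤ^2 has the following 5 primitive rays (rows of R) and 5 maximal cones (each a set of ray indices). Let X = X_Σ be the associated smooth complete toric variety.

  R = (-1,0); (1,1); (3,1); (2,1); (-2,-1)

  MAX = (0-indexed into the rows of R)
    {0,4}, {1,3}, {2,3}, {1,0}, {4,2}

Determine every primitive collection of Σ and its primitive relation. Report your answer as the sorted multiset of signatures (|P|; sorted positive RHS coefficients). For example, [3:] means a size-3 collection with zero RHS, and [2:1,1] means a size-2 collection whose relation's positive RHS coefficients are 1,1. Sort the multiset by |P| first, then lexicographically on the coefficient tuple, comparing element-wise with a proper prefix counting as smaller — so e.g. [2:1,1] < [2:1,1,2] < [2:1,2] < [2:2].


Δ(Σ) — 5 vertices, 5 min non-faces:

  P = {3,4}:  v_{3} + v_{4} = 0 — sig = [2:]
  P = {0,2}:  v_{0} + v_{2} = v_{3} — sig = [2:1]
  P = {0,3}:  v_{0} + v_{3} = v_{1} — sig = [2:1]
  P = {1,4}:  v_{1} + v_{4} = v_{0} — sig = [2:1]
  P = {1,2}:  v_{1} + v_{2} = 2·v_{3} — sig = [2:2]

Signatures (|P|; sorted positive RHS coefficients), sorted:
    |P|=2: 5 collections, coeffs (), (1), (1), (1), (2)


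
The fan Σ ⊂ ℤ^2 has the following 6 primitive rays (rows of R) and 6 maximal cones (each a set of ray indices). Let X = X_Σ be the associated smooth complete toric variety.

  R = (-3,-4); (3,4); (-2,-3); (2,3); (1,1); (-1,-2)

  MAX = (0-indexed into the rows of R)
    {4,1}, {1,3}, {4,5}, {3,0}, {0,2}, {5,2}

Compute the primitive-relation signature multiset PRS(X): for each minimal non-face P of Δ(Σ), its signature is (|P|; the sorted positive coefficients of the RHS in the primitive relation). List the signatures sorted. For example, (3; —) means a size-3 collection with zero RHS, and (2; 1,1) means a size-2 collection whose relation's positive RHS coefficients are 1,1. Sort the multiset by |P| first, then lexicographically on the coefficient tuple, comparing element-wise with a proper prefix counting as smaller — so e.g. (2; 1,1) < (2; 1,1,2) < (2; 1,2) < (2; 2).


Δ(Σ) — 6 vertices, 9 min non-faces:

  {0,1}:  v_{0} + v_{1} = 0  ⇒ sig = (2; —)
  {2,3}:  v_{2} + v_{3} = 0  ⇒ sig = (2; —)
  {0,4}:  v_{0} + v_{4} = v_{2}  ⇒ sig = (2; 1)
  {1,2}:  v_{1} + v_{2} = v_{4}  ⇒ sig = (2; 1)
  {2,4}:  v_{2} + v_{4} = v_{5}  ⇒ sig = (2; 1)
  {3,4}:  v_{3} + v_{4} = v_{1}  ⇒ sig = (2; 1)
  {3,5}:  v_{3} + v_{5} = v_{4}  ⇒ sig = (2; 1)
  {0,5}:  v_{0} + v_{5} = 2·v_{2}  ⇒ sig = (2; 2)
  {1,5}:  v_{1} + v_{5} = 2·v_{4}  ⇒ sig = (2; 2)

Sorted signature multiset PRS(X):
{ (2; —) ×2,  (2; 1) ×5,  (2; 2) ×2 }


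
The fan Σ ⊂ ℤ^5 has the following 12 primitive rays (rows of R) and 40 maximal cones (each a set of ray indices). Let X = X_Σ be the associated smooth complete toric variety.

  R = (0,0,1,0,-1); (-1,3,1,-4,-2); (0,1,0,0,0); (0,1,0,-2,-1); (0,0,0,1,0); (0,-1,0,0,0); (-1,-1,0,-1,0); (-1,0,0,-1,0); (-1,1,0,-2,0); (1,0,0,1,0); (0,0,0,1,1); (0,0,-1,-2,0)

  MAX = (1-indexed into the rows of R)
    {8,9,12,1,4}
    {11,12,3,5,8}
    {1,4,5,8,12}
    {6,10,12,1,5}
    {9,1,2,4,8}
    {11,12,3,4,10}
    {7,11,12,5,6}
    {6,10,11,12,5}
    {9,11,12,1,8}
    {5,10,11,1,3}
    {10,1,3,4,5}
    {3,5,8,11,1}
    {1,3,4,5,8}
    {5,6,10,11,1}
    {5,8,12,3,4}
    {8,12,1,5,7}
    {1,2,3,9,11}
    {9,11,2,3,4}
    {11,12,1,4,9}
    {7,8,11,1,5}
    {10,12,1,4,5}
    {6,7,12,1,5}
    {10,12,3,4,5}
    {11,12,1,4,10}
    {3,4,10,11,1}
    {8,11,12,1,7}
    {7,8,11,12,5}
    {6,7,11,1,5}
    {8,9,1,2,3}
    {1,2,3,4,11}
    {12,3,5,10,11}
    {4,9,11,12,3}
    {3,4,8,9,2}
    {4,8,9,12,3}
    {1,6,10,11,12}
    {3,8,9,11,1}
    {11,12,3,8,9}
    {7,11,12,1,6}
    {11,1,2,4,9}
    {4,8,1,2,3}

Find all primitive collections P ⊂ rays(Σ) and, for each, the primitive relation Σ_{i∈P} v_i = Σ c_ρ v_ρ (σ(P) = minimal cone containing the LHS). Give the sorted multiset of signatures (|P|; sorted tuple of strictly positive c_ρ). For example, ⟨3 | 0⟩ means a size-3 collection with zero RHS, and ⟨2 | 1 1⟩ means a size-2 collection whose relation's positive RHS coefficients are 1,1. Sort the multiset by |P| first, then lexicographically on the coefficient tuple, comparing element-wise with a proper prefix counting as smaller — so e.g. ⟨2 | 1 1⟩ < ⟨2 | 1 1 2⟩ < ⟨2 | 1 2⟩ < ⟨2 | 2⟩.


22 minimal non-faces of Δ(Σ) (on 12 rays):

  P = {3,6}:  v_{3} + v_{6} = 0  →  sig = ⟨2 | 0⟩
  P = {8,10}:  v_{8} + v_{10} = 0  →  sig = ⟨2 | 0⟩
  P = {3,7}:  v_{3} + v_{7} = v_{8}  →  sig = ⟨2 | 1⟩
  P = {6,8}:  v_{6} + v_{8} = v_{7}  →  sig = ⟨2 | 1⟩
  P = {7,10}:  v_{7} + v_{10} = v_{6}  →  sig = ⟨2 | 1⟩
  P = {4,6}:  v_{4} + v_{6} = v_{1} + v_{12}  →  sig = ⟨2 | 1 1⟩
  P = {5,9}:  v_{5} + v_{9} = v_{3} + v_{8}  →  sig = ⟨2 | 1 1⟩
  P = {9,10}:  v_{9} + v_{10} = v_{4} + v_{11}  →  sig = ⟨2 | 1 1⟩
  P = {2,6}:  v_{2} + v_{6} = v_{1} + v_{4} + v_{9}  →  sig = ⟨2 | 1 1 1⟩
  P = {4,7}:  v_{4} + v_{7} = v_{1} + v_{8} + v_{12}  →  sig = ⟨2 | 1 1 1⟩
  P = {2,7}:  v_{2} + v_{7} = v_{1} + v_{4} + v_{8} + v_{9}  →  sig = ⟨2 | 1 1 1 1⟩
  P = {6,9}:  v_{6} + v_{9} = v_{1} + v_{8} + v_{11} + v_{12}  →  sig = ⟨2 | 1 1 1 1⟩
  P = {2,5}:  v_{2} + v_{5} = v_{1} + 2·v_{3} + v_{4} + v_{8}  →  sig = ⟨2 | 1 1 1 2⟩
  P = {2,10}:  v_{2} + v_{10} = v_{1} + v_{3} + 2·v_{4} + v_{11}  →  sig = ⟨2 | 1 1 1 2⟩
  P = {7,9}:  v_{7} + v_{9} = v_{1} + 2·v_{8} + v_{11} + v_{12}  →  sig = ⟨2 | 1 1 1 2⟩
  P = {2,12}:  v_{2} + v_{12} = 2·v_{4} + v_{9}  →  sig = ⟨2 | 1 2⟩
  P = {1,3,12}:  v_{1} + v_{3} + v_{12} = v_{4}  →  sig = ⟨3 | 1⟩
  P = {4,5,11}:  v_{4} + v_{5} + v_{11} = v_{3}  →  sig = ⟨3 | 1⟩
  P = {4,8,11}:  v_{4} + v_{8} + v_{11} = v_{9}  →  sig = ⟨3 | 1⟩
  P = {2,8,11}:  v_{2} + v_{8} + v_{11} = v_{1} + v_{3} + 2·v_{9}  →  sig = ⟨3 | 1 1 2⟩
  P = {1,5,11,12}:  v_{1} + v_{5} + v_{11} + v_{12} = 0  →  sig = ⟨4 | 0⟩
  P = {1,3,4,9}:  v_{1} + v_{3} + v_{4} + v_{9} = v_{2}  →  sig = ⟨4 | 1⟩

so the primitive-relation signature multiset is
    ⟨2 | 0⟩
    ⟨2 | 0⟩
    ⟨2 | 1⟩
    ⟨2 | 1⟩
    ⟨2 | 1⟩
    ⟨2 | 1 1⟩
    ⟨2 | 1 1⟩
    ⟨2 | 1 1⟩
    ⟨2 | 1 1 1⟩
    ⟨2 | 1 1 1⟩
    ⟨2 | 1 1 1 1⟩
    ⟨2 | 1 1 1 1⟩
    ⟨2 | 1 1 1 2⟩
    ⟨2 | 1 1 1 2⟩
    ⟨2 | 1 1 1 2⟩
    ⟨2 | 1 2⟩
    ⟨3 | 1⟩
    ⟨3 | 1⟩
    ⟨3 | 1⟩
    ⟨3 | 1 1 2⟩
    ⟨4 | 0⟩
    ⟨4 | 1⟩


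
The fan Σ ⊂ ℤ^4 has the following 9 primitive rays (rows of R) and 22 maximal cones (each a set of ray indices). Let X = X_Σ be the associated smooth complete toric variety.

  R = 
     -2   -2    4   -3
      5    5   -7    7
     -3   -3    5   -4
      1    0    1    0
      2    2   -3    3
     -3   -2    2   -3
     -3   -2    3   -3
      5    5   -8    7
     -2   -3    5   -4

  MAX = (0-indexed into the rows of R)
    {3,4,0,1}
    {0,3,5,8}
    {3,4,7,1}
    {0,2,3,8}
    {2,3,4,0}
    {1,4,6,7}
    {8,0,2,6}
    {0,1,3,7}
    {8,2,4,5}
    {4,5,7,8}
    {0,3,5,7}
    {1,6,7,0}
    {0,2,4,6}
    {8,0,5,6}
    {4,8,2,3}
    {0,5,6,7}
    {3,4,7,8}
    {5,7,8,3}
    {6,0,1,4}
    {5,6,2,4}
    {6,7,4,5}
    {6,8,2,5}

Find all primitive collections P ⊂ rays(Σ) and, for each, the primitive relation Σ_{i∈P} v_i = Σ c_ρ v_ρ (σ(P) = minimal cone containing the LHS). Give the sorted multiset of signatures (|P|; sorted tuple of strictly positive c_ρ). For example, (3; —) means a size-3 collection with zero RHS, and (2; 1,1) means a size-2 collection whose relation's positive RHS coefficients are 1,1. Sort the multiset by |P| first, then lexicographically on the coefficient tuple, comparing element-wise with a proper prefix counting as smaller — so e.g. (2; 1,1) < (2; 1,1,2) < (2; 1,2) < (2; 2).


Minimal non-faces — 14 found among 9 rays, 22 max cones:

  P={2,7}:  v_{2} + v_{7} = v_{4}  ⟹  sig = (2; 1)
  P={3,6}:  v_{3} + v_{6} = v_{0}  ⟹  sig = (2; 1)
  P={1,5}:  v_{1} + v_{5} = v_{6} + v_{7}  ⟹  sig = (2; 1,1)
  P={1,8}:  v_{1} + v_{8} = v_{3} + v_{4}  ⟹  sig = (2; 1,1)
  P={1,2}:  v_{1} + v_{2} = v_{0} + 2·v_{4}  ⟹  sig = (2; 1,2)
  P={3,4,5}:  v_{3} + v_{4} + v_{5} = 0  ⟹  sig = (3; —)
  P={6,7,8}:  v_{6} + v_{7} + v_{8} = 0  ⟹  sig = (3; —)
  P={0,4,5}:  v_{0} + v_{4} + v_{5} = v_{6}  ⟹  sig = (3; 1)
  P={0,4,7}:  v_{0} + v_{4} + v_{7} = v_{1}  ⟹  sig = (3; 1)
  P={0,7,8}:  v_{0} + v_{7} + v_{8} = v_{3}  ⟹  sig = (3; 1)
  P={4,6,8}:  v_{4} + v_{6} + v_{8} = v_{2}  ⟹  sig = (3; 1)
  P={0,4,8}:  v_{0} + v_{4} + v_{8} = v_{2} + v_{3}  ⟹  sig = (3; 1,1)
  P={2,3,5}:  v_{2} + v_{3} + v_{5} = v_{6} + v_{8}  ⟹  sig = (3; 1,1)
  P={0,2,5}:  v_{0} + v_{2} + v_{5} = 2·v_{6} + v_{8}  ⟹  sig = (3; 1,2)

Signatures (|P|; sorted positive RHS coefficients), sorted:
[(2; 1), (2; 1), (2; 1,1), (2; 1,1), (2; 1,2), (3; —), (3; —), (3; 1), (3; 1), (3; 1), (3; 1), (3; 1,1), (3; 1,1), (3; 1,2)]


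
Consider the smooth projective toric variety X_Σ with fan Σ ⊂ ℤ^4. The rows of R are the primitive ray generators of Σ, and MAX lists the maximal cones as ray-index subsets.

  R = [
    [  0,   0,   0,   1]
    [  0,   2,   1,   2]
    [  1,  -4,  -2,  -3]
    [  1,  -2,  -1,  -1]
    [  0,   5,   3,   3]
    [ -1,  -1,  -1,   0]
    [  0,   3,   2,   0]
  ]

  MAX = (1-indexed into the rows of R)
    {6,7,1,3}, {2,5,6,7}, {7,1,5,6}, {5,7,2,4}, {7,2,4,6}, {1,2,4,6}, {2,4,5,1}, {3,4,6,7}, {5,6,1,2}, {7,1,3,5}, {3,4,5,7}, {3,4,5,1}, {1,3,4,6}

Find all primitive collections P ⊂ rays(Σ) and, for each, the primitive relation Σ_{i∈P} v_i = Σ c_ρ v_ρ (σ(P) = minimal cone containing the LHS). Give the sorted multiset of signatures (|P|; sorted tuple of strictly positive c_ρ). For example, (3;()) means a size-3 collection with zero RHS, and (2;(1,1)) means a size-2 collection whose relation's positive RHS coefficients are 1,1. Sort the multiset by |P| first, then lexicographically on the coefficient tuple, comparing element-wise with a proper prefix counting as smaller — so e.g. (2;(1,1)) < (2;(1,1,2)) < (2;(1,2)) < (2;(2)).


Minimal non-faces — 5 found among 7 rays, 13 max cones:

  P = {2,3}:  v_{2} + v_{3} = v_{4}  ⇒ sig = (2;(1))
  P = {3,5,6}:  v_{3} + v_{5} + v_{6} = 0  ⇒ sig = (3;())
  P = {1,2,7}:  v_{1} + v_{2} + v_{7} = v_{5}  ⇒ sig = (3;(1))
  P = {4,5,6}:  v_{4} + v_{5} + v_{6} = v_{2}  ⇒ sig = (3;(1))
  P = {1,4,7}:  v_{1} + v_{4} + v_{7} = v_{3} + v_{5}  ⇒ sig = (3;(1,1))

Signatures (|P|; sorted positive RHS coefficients), sorted:
    |P|=2: 1 collection, coeffs (1)
    |P|=3: 4 collections, coeffs (), (1), (1), (1,1)


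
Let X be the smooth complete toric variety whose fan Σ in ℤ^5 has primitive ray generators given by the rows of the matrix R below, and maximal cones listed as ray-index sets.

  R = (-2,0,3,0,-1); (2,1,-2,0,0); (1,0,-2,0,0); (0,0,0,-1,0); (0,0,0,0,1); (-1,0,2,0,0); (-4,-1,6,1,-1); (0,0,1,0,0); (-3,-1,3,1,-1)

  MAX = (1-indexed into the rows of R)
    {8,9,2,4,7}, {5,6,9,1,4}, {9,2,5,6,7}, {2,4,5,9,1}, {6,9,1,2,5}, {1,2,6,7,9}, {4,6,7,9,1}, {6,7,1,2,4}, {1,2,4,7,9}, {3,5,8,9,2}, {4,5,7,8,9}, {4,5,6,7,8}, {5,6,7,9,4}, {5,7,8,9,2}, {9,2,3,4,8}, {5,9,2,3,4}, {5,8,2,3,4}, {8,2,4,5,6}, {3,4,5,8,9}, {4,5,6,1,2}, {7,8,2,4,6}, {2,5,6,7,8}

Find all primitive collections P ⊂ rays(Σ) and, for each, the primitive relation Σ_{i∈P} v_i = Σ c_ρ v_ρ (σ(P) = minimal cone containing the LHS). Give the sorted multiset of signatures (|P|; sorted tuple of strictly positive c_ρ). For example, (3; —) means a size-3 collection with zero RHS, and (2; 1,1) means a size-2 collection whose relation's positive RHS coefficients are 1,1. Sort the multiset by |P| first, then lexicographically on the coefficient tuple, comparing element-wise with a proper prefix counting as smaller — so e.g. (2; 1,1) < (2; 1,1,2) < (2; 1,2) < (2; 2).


Primitive collections (9):

  P = {3,6}:  v_{3} + v_{6} = 0  so sig = (2; —)
  P = {3,7}:  v_{3} + v_{7} = v_{8} + v_{9}  so sig = (2; 1,1)
  P = {1,3}:  v_{1} + v_{3} = v_{2} + v_{4} + v_{9}  so sig = (2; 1,1,1)
  P = {1,8}:  v_{1} + v_{8} = v_{2} + v_{4} + v_{7}  so sig = (2; 1,1,1)
  P = {6,8,9}:  v_{6} + v_{8} + v_{9} = v_{7}  so sig = (3; 1)
  P = {1,5,7}:  v_{1} + v_{5} + v_{7} = 3·v_{6} + v_{9}  so sig = (3; 1,3)
  P = {2,4,6,9}:  v_{2} + v_{4} + v_{6} + v_{9} = v_{1}  so sig = (4; 1)
  P = {2,4,5,7}:  v_{2} + v_{4} + v_{5} + v_{7} = 2·v_{6}  so sig = (4; 2)
  P = {2,4,5,8,9}:  v_{2} + v_{4} + v_{5} + v_{8} + v_{9} = v_{6}  so sig = (5; 1)

so the primitive-relation signature multiset is
    |P|=2: 4 collections, coeffs (), (1,1), (1,1,1), (1,1,1)
    |P|=3: 2 collections, coeffs (1), (1,3)
    |P|=4: 2 collections, coeffs (1), (2)
    |P|=5: 1 collection, coeffs (1)


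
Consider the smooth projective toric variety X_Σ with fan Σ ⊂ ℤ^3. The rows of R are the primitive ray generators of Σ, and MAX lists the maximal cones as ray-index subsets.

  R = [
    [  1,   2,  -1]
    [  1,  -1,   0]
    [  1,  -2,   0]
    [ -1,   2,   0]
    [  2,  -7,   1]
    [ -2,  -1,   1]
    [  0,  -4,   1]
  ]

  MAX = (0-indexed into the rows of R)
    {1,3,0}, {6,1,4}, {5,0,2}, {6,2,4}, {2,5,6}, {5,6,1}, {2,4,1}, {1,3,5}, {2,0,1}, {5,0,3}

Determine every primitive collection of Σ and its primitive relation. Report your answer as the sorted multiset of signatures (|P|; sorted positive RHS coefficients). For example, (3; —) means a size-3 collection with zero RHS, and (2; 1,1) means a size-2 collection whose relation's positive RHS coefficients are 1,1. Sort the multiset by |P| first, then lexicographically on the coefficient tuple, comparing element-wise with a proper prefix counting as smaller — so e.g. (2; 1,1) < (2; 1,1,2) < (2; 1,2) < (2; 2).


9 collections generate NE(X_Σ); each relation:

  P={2,3}:  v_{2} + v_{3} = 0  ⟹  sig = (2; —)
  P={0,6}:  v_{0} + v_{6} = v_{2}  ⟹  sig = (2; 1)
  P={3,4}:  v_{3} + v_{4} = v_{1} + v_{6}  ⟹  sig = (2; 1,1)
  P={3,6}:  v_{3} + v_{6} = v_{1} + v_{5}  ⟹  sig = (2; 1,1)
  P={0,4}:  v_{0} + v_{4} = v_{1} + 2·v_{2}  ⟹  sig = (2; 1,2)
  P={4,5}:  v_{4} + v_{5} = 2·v_{6}  ⟹  sig = (2; 2)
  P={0,1,5}:  v_{0} + v_{1} + v_{5} = 0  ⟹  sig = (3; —)
  P={1,2,5}:  v_{1} + v_{2} + v_{5} = v_{6}  ⟹  sig = (3; 1)
  P={1,2,6}:  v_{1} + v_{2} + v_{6} = v_{4}  ⟹  sig = (3; 1)

Hence PRS(X_Σ) =
    |P|=2: 6 collections, coeffs (), (1), (1,1), (1,1), (1,2), (2)
    |P|=3: 3 collections, coeffs (), (1), (1)


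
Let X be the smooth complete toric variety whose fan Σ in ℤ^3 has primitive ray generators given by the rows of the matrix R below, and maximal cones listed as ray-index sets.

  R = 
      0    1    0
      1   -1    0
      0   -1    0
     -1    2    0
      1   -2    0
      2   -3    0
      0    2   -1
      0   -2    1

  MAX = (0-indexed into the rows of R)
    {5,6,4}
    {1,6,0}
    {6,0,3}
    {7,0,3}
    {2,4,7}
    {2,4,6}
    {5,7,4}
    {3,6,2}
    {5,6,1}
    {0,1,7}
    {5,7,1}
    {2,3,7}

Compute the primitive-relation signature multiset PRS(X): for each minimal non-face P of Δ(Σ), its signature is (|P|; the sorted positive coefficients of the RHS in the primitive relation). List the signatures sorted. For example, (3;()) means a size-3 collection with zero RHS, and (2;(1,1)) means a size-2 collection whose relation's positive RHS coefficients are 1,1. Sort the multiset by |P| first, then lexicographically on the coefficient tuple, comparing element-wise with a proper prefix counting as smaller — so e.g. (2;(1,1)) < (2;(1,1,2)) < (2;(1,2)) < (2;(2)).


|primitive collections| = 10. Relations:

  • {0,2}:  v_{0} + v_{2} = 0  ⟹  sig = (2;())
  • {3,4}:  v_{3} + v_{4} = 0  ⟹  sig = (2;())
  • {6,7}:  v_{6} + v_{7} = 0  ⟹  sig = (2;())
  • {0,4}:  v_{0} + v_{4} = v_{1}  ⟹  sig = (2;(1))
  • {1,2}:  v_{1} + v_{2} = v_{4}  ⟹  sig = (2;(1))
  • {1,3}:  v_{1} + v_{3} = v_{0}  ⟹  sig = (2;(1))
  • {1,4}:  v_{1} + v_{4} = v_{5}  ⟹  sig = (2;(1))
  • {3,5}:  v_{3} + v_{5} = v_{1}  ⟹  sig = (2;(1))
  • {0,5}:  v_{0} + v_{5} = 2·v_{1}  ⟹  sig = (2;(2))
  • {2,5}:  v_{2} + v_{5} = 2·v_{4}  ⟹  sig = (2;(2))

Hence PRS(X_Σ) =
    (2;())
    (2;())
    (2;())
    (2;(1))
    (2;(1))
    (2;(1))
    (2;(1))
    (2;(1))
    (2;(2))
    (2;(2))


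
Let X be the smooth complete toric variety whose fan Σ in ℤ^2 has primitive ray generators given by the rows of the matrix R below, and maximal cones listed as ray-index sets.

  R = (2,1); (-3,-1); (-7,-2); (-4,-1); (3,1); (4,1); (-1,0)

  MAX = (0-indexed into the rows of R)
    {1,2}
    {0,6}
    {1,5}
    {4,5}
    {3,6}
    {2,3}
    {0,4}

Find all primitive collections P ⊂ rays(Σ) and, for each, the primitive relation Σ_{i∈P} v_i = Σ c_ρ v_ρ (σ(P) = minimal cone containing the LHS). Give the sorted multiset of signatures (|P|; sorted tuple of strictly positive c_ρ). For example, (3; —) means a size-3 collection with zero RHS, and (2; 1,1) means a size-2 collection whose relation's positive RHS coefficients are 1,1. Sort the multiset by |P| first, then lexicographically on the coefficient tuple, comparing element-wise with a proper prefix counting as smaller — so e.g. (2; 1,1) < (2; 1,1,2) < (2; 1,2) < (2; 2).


Δ(Σ) — 7 vertices, 14 min non-faces:

  P={1,4}:  v_{1} + v_{4} = 0  so sig = (2; —)
  P={3,5}:  v_{3} + v_{5} = 0  so sig = (2; —)
  P={0,1}:  v_{0} + v_{1} = v_{6}  so sig = (2; 1)
  P={1,3}:  v_{1} + v_{3} = v_{2}  so sig = (2; 1)
  P={1,6}:  v_{1} + v_{6} = v_{3}  so sig = (2; 1)
  P={2,4}:  v_{2} + v_{4} = v_{3}  so sig = (2; 1)
  P={2,5}:  v_{2} + v_{5} = v_{1}  so sig = (2; 1)
  P={3,4}:  v_{3} + v_{4} = v_{6}  so sig = (2; 1)
  P={4,6}:  v_{4} + v_{6} = v_{0}  so sig = (2; 1)
  P={5,6}:  v_{5} + v_{6} = v_{4}  so sig = (2; 1)
  P={0,2}:  v_{0} + v_{2} = v_{3} + v_{6}  so sig = (2; 1,1)
  P={0,3}:  v_{0} + v_{3} = 2·v_{6}  so sig = (2; 2)
  P={0,5}:  v_{0} + v_{5} = 2·v_{4}  so sig = (2; 2)
  P={2,6}:  v_{2} + v_{6} = 2·v_{3}  so sig = (2; 2)

Sorted signature multiset PRS(X):
[(2; —), (2; —), (2; 1), (2; 1), (2; 1), (2; 1), (2; 1), (2; 1), (2; 1), (2; 1), (2; 1,1), (2; 2), (2; 2), (2; 2)]


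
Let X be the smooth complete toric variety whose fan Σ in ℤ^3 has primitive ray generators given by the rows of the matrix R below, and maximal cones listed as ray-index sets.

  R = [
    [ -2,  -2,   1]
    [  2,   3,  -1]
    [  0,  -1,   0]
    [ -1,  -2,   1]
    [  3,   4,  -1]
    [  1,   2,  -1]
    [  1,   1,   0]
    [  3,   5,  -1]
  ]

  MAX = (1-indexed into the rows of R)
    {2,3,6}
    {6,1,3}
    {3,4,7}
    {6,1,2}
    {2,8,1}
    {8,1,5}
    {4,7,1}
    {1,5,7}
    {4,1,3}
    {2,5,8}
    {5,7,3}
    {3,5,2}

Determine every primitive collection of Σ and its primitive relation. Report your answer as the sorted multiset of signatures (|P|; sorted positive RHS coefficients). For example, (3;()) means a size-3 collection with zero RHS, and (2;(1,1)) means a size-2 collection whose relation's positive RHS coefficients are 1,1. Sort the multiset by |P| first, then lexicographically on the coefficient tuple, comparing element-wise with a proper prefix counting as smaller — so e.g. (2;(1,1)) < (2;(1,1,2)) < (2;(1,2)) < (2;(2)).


Σ has 14 primitive collections:

  P = {4,6}:  v_{4} + v_{6} = 0  →  sig = (2;())
  P = {2,4}:  v_{2} + v_{4} = v_{7}  →  sig = (2;(1))
  P = {2,7}:  v_{2} + v_{7} = v_{5}  →  sig = (2;(1))
  P = {3,8}:  v_{3} + v_{8} = v_{5}  →  sig = (2;(1))
  P = {6,7}:  v_{6} + v_{7} = v_{2}  →  sig = (2;(1))
  P = {4,8}:  v_{4} + v_{8} = v_{1} + v_{5} + v_{7}  →  sig = (2;(1,1,1))
  P = {7,8}:  v_{7} + v_{8} = v_{1} + 2·v_{5}  →  sig = (2;(1,2))
  P = {6,8}:  v_{6} + v_{8} = v_{1} + 3·v_{2}  →  sig = (2;(1,3))
  P = {4,5}:  v_{4} + v_{5} = 2·v_{7}  →  sig = (2;(2))
  P = {5,6}:  v_{5} + v_{6} = 2·v_{2}  →  sig = (2;(2))
  P = {1,2,3}:  v_{1} + v_{2} + v_{3} = 0  →  sig = (3;())
  P = {1,2,5}:  v_{1} + v_{2} + v_{5} = v_{8}  →  sig = (3;(1))
  P = {1,3,5}:  v_{1} + v_{3} + v_{5} = v_{7}  →  sig = (3;(1))
  P = {1,3,7}:  v_{1} + v_{3} + v_{7} = v_{4}  →  sig = (3;(1))

so the primitive-relation signature multiset is
[(2;()), (2;(1)), (2;(1)), (2;(1)), (2;(1)), (2;(1,1,1)), (2;(1,2)), (2;(1,3)), (2;(2)), (2;(2)), (3;()), (3;(1)), (3;(1)), (3;(1))]


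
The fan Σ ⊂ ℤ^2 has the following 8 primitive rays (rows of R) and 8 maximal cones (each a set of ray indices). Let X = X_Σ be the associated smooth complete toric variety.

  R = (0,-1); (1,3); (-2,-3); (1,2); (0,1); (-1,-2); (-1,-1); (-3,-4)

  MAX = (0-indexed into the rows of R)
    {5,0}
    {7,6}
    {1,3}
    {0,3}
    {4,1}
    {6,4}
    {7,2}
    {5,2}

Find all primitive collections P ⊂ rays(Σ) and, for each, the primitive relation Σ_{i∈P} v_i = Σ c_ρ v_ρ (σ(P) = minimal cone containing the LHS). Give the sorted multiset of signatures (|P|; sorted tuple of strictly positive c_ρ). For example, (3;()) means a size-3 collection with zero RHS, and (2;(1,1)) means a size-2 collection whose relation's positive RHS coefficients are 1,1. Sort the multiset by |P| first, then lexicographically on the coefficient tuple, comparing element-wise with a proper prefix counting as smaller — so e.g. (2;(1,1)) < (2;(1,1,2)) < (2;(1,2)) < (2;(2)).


The 20 primitive collections of Σ (r=8, n=2):

  • {0,4}:  v_{0} + v_{4} = 0  so sig = (2;())
  • {3,5}:  v_{3} + v_{5} = 0  so sig = (2;())
  • {0,1}:  v_{0} + v_{1} = v_{3}  so sig = (2;(1))
  • {0,6}:  v_{0} + v_{6} = v_{5}  so sig = (2;(1))
  • {1,5}:  v_{1} + v_{5} = v_{4}  so sig = (2;(1))
  • {2,3}:  v_{2} + v_{3} = v_{6}  so sig = (2;(1))
  • {2,6}:  v_{2} + v_{6} = v_{7}  so sig = (2;(1))
  • {3,4}:  v_{3} + v_{4} = v_{1}  so sig = (2;(1))
  • {3,6}:  v_{3} + v_{6} = v_{4}  so sig = (2;(1))
  • {4,5}:  v_{4} + v_{5} = v_{6}  so sig = (2;(1))
  • {5,6}:  v_{5} + v_{6} = v_{2}  so sig = (2;(1))
  • {0,7}:  v_{0} + v_{7} = v_{2} + v_{5}  so sig = (2;(1,1))
  • {1,2}:  v_{1} + v_{2} = v_{4} + v_{6}  so sig = (2;(1,1))
  • {1,7}:  v_{1} + v_{7} = v_{4} + 2·v_{6}  so sig = (2;(1,2))
  • {0,2}:  v_{0} + v_{2} = 2·v_{5}  so sig = (2;(2))
  • {1,6}:  v_{1} + v_{6} = 2·v_{4}  so sig = (2;(2))
  • {2,4}:  v_{2} + v_{4} = 2·v_{6}  so sig = (2;(2))
  • {3,7}:  v_{3} + v_{7} = 2·v_{6}  so sig = (2;(2))
  • {5,7}:  v_{5} + v_{7} = 2·v_{2}  so sig = (2;(2))
  • {4,7}:  v_{4} + v_{7} = 3·v_{6}  so sig = (2;(3))

Signatures (|P|; sorted positive RHS coefficients), sorted:
[(2;()), (2;()), (2;(1)), (2;(1)), (2;(1)), (2;(1)), (2;(1)), (2;(1)), (2;(1)), (2;(1)), (2;(1)), (2;(1,1)), (2;(1,1)), (2;(1,2)), (2;(2)), (2;(2)), (2;(2)), (2;(2)), (2;(2)), (2;(3))]


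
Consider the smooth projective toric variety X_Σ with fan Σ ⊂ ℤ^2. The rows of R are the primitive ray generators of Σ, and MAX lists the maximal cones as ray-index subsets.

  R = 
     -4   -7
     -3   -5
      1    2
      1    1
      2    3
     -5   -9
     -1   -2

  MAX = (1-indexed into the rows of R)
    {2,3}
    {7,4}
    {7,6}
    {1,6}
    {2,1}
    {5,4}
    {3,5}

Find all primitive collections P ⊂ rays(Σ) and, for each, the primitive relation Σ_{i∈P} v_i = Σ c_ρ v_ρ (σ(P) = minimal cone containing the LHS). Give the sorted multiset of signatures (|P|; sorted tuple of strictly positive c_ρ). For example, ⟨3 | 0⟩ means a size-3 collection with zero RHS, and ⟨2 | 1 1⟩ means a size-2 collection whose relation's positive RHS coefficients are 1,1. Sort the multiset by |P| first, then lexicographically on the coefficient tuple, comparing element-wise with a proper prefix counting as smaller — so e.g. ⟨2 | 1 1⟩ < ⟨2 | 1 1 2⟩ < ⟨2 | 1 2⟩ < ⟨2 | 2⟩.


Primitive collections (14):

  P={3,7}:  v_{3} + v_{7} = 0  ⟹  sig = ⟨2 | 0⟩
  P={1,3}:  v_{1} + v_{3} = v_{2}  ⟹  sig = ⟨2 | 1⟩
  P={1,7}:  v_{1} + v_{7} = v_{6}  ⟹  sig = ⟨2 | 1⟩
  P={2,5}:  v_{2} + v_{5} = v_{7}  ⟹  sig = ⟨2 | 1⟩
  P={2,7}:  v_{2} + v_{7} = v_{1}  ⟹  sig = ⟨2 | 1⟩
  P={3,4}:  v_{3} + v_{4} = v_{5}  ⟹  sig = ⟨2 | 1⟩
  P={3,6}:  v_{3} + v_{6} = v_{1}  ⟹  sig = ⟨2 | 1⟩
  P={5,7}:  v_{5} + v_{7} = v_{4}  ⟹  sig = ⟨2 | 1⟩
  P={1,5}:  v_{1} + v_{5} = 2·v_{7}  ⟹  sig = ⟨2 | 2⟩
  P={2,4}:  v_{2} + v_{4} = 2·v_{7}  ⟹  sig = ⟨2 | 2⟩
  P={2,6}:  v_{2} + v_{6} = 2·v_{1}  ⟹  sig = ⟨2 | 2⟩
  P={1,4}:  v_{1} + v_{4} = 3·v_{7}  ⟹  sig = ⟨2 | 3⟩
  P={5,6}:  v_{5} + v_{6} = 3·v_{7}  ⟹  sig = ⟨2 | 3⟩
  P={4,6}:  v_{4} + v_{6} = 4·v_{7}  ⟹  sig = ⟨2 | 4⟩

so the primitive-relation signature multiset is
    |P|=2: 14 collections, coeffs (), (1), (1), (1), (1), (1), (1), (1), (2), (2), (2), (3), (3), (4)
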